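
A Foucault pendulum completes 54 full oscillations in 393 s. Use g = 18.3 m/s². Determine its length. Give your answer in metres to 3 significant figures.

T = 393/54 = 7.278 s.
From T = 2π√(L/g), L = gT²/(4π²) = 18.3 × 7.278²/(4π²) = 24.6 m.

24.6 m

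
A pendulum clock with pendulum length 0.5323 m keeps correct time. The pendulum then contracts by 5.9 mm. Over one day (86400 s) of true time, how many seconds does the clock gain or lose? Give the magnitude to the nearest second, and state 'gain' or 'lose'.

gain 483 s

T ∝ √L, so T'/T = √(0.52640/0.5323) = 0.994443.
In 86400 s of true time the clock registers 86400/0.994443 = 86882.8 s, so it gains 483 s.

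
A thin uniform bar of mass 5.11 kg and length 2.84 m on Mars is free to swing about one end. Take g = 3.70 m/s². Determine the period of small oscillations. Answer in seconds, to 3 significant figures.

For a physical pendulum T = 2π√(I/(mgd)), with d = 1.420 m from pivot to centre of mass.
I_cm = mL²/12 = 5.11 × 2.84²/12 = 3.435 kg·m²; I = I_cm + md² = 3.435 + 5.11 × 1.420² = 13.74 kg·m².
T = 2π√(13.74/(5.11 × 3.70 × 1.420)) = 4.49 s.

4.49 s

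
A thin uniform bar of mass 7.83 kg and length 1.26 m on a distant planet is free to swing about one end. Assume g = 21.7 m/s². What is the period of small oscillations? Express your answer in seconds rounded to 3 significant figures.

1.24 s

For a physical pendulum T = 2π√(I/(mgd)), with d = 0.6300 m from pivot to centre of mass.
I_cm = mL²/12 = 7.83 × 1.26²/12 = 1.036 kg·m²; I = I_cm + md² = 1.036 + 7.83 × 0.6300² = 4.144 kg·m².
T = 2π√(4.144/(7.83 × 21.7 × 0.6300)) = 1.24 s.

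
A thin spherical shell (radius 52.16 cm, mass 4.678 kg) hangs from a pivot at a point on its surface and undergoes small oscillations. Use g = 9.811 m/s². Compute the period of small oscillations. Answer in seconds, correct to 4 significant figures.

I_cm = (2/3)mr² = 0.84848 kg·m². The pivot is at distance d = 0.5216 m from the centre of mass.
By the parallel-axis theorem, I = I_cm + md² = 0.84848 + 1.2727 = 2.1212 kg·m².
T = 2π√(I/(mgd)) = 2π√(2.1212/(4.678 × 9.811 × 0.5216)) = 1.870 s.

1.870 s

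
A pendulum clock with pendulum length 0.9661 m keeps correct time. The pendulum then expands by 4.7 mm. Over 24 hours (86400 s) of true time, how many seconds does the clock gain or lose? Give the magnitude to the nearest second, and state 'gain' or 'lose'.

lose 209 s

T ∝ √L, so T'/T = √(0.97080/0.9661) = 1.00243.
In 86400 s of true time the clock registers 86400/1.00243 = 86190.6 s, so it loses 209 s.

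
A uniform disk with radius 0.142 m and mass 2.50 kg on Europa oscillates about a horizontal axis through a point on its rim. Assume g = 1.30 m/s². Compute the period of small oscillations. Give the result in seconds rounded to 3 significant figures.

I_cm = ½mr² = 0.02520 kg·m². The pivot is at distance d = 0.142 m from the centre of mass.
By the parallel-axis theorem, I = I_cm + md² = 0.02520 + 0.05041 = 0.07561 kg·m².
T = 2π√(I/(mgd)) = 2π√(0.07561/(2.50 × 1.30 × 0.142)) = 2.54 s.

2.54 s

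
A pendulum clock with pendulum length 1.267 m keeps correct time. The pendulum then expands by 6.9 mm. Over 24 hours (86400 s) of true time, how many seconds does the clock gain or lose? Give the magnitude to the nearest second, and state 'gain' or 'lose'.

lose 234 s

T ∝ √L, so T'/T = √(1.27390/1.267) = 1.00272.
In 86400 s of true time the clock registers 86400/1.00272 = 86165.7 s, so it loses 234 s.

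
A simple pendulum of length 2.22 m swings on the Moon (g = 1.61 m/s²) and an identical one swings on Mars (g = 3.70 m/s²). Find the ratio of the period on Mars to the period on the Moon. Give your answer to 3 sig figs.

T ∝ 1/√g, so T₂/T₁ = √(g₁/g₂) = √(1.61/3.70) = 0.660.

0.660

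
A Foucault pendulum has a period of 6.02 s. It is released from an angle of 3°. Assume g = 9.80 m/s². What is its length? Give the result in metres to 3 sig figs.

From T = 2π√(L/g), L = gT²/(4π²) = 9.80 × 6.020²/(4π²) = 9.00 m.

9.00 m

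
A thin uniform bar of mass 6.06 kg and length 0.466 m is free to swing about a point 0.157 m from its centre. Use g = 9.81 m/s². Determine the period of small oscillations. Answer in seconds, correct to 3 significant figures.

For a physical pendulum T = 2π√(I/(mgd)), with d = 0.1570 m from pivot to centre of mass.
I_cm = mL²/12 = 6.06 × 0.466²/12 = 0.1097 kg·m²; I = I_cm + md² = 0.1097 + 6.06 × 0.1570² = 0.2590 kg·m².
T = 2π√(0.2590/(6.06 × 9.81 × 0.1570)) = 1.05 s.

1.05 s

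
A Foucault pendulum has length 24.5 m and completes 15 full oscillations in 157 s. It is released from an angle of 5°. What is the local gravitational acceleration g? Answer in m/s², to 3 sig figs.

T = 157/15 = 10.47 s.
From T = 2π√(L/g), g = 4π²L/T² = 4π² × 24.5/10.47² = 8.83 m/s².

8.83 m/s²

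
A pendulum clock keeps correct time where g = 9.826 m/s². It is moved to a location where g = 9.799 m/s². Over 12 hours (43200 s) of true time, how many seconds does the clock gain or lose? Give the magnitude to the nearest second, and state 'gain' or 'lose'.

lose 59 s

The clock's period scales as T ∝ 1/√g, so T'/T = √(9.826/9.799) = 1.00138.
In 43200 s of true time the clock registers 43200/1.00138 = 43140.6 s, so it loses 59 s.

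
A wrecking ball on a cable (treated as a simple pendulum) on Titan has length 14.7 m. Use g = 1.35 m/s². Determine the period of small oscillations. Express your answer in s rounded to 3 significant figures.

20.7 s

T = 2π√(L/g) = 2π√(14.7/1.35) = 2π × 3.300 = 20.7 s.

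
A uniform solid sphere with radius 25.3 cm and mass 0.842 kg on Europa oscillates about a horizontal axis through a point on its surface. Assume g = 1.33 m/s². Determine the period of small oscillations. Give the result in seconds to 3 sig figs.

I_cm = (2/5)mr² = 0.02156 kg·m². The pivot is at distance d = 0.253 m from the centre of mass.
By the parallel-axis theorem, I = I_cm + md² = 0.02156 + 0.05390 = 0.07545 kg·m².
T = 2π√(I/(mgd)) = 2π√(0.07545/(0.842 × 1.33 × 0.253)) = 3.24 s.

3.24 s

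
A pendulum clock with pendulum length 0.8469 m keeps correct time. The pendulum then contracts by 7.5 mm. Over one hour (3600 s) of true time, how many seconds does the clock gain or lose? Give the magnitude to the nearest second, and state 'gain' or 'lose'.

T ∝ √L, so T'/T = √(0.83940/0.8469) = 0.995562.
In 3600 s of true time the clock registers 3600/0.995562 = 3616.0 s, so it gains 16 s.

gain 16 s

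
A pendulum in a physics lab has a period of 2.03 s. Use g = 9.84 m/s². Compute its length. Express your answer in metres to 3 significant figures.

From T = 2π√(L/g), L = gT²/(4π²) = 9.84 × 2.030²/(4π²) = 1.03 m.

1.03 m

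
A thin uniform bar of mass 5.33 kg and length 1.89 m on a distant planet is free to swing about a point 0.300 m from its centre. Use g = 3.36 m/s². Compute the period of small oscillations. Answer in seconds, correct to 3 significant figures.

3.90 s

For a physical pendulum T = 2π√(I/(mgd)), with d = 0.3000 m from pivot to centre of mass.
I_cm = mL²/12 = 5.33 × 1.89²/12 = 1.587 kg·m²; I = I_cm + md² = 1.587 + 5.33 × 0.3000² = 2.066 kg·m².
T = 2π√(2.066/(5.33 × 3.36 × 0.3000)) = 3.90 s.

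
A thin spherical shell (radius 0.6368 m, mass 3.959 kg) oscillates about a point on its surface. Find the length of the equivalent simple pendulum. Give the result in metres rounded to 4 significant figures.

The equivalent simple-pendulum length is L_eq = I/(md), where I is about the pivot and d = 0.63680 m.
I_cm = (2/3)mR² = 1.0703 kg·m², so I = I_cm + md² = 1.0703 + 1.6054 = 2.6757 kg·m².
L_eq = 2.6757/(3.959 × 0.63680) = 1.061 m.

1.061 m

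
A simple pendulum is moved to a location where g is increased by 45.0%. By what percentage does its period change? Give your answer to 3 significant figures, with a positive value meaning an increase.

-17.0%

T ∝ 1/√g, so T'/T = 1/√(1.450) = 0.8305.
Percentage change in T = (0.8305 − 1) × 100% = -17.0%.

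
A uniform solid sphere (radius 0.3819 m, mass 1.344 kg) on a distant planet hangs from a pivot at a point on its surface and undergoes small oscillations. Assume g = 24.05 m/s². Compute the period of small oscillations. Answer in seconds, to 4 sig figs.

0.9368 s

I_cm = (2/5)mr² = 0.078408 kg·m². The pivot is at distance d = 0.3819 m from the centre of mass.
By the parallel-axis theorem, I = I_cm + md² = 0.078408 + 0.19602 = 0.27443 kg·m².
T = 2π√(I/(mgd)) = 2π√(0.27443/(1.344 × 24.05 × 0.3819)) = 0.9368 s.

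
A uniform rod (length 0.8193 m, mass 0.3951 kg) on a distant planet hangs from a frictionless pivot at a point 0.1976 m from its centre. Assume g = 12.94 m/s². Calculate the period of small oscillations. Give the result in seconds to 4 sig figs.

For a physical pendulum T = 2π√(I/(mgd)), with d = 0.19760 m from pivot to centre of mass.
I_cm = mL²/12 = 0.3951 × 0.8193²/12 = 0.022101 kg·m²; I = I_cm + md² = 0.022101 + 0.3951 × 0.19760² = 0.037528 kg·m².
T = 2π√(0.037528/(0.3951 × 12.94 × 0.19760)) = 1.211 s.

1.211 s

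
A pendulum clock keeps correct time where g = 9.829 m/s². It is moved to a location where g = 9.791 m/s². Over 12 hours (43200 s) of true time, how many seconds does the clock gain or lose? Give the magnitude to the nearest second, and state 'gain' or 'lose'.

The clock's period scales as T ∝ 1/√g, so T'/T = √(9.829/9.791) = 1.00194.
In 43200 s of true time the clock registers 43200/1.00194 = 43116.4 s, so it loses 84 s.

lose 84 s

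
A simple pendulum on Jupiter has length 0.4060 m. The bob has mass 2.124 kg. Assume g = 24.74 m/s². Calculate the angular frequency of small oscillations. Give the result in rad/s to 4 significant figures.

7.806 rad/s

ω = √(g/L) = √(24.74/0.4060) = 7.806 rad/s.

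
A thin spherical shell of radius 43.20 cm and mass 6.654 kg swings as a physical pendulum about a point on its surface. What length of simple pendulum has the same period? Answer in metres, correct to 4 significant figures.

The equivalent simple-pendulum length is L_eq = I/(md), where I is about the pivot and d = 0.43200 m.
I_cm = (2/3)mR² = 0.82786 kg·m², so I = I_cm + md² = 0.82786 + 1.2418 = 2.0697 kg·m².
L_eq = 2.0697/(6.654 × 0.43200) = 0.7200 m.

0.7200 m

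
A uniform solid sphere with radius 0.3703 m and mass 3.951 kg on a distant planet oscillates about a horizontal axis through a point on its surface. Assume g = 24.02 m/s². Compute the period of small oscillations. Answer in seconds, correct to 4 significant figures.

0.9231 s

I_cm = (2/5)mr² = 0.21671 kg·m². The pivot is at distance d = 0.3703 m from the centre of mass.
By the parallel-axis theorem, I = I_cm + md² = 0.21671 + 0.54177 = 0.75848 kg·m².
T = 2π√(I/(mgd)) = 2π√(0.75848/(3.951 × 24.02 × 0.3703)) = 0.9231 s.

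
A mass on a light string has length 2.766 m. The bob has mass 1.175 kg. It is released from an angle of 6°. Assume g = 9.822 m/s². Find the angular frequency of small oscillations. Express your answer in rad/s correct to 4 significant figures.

ω = √(g/L) = √(9.822/2.766) = 1.884 rad/s.

1.884 rad/s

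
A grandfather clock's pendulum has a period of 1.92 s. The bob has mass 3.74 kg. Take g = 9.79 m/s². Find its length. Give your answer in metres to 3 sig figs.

From T = 2π√(L/g), L = gT²/(4π²) = 9.79 × 1.920²/(4π²) = 0.914 m.

0.914 m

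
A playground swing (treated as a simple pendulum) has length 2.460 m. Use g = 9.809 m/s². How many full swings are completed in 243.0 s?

T = 2π√(L/g) = 2π√(2.460/9.809) = 3.1466 s.
Number of complete oscillations = ⌊243.0/3.1466⌋ = ⌊77.227⌋ = 77.

77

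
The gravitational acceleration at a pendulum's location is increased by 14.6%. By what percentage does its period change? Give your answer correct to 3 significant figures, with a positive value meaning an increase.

T ∝ 1/√g, so T'/T = 1/√(1.146) = 0.9341.
Percentage change in T = (0.9341 − 1) × 100% = -6.59%.

-6.59%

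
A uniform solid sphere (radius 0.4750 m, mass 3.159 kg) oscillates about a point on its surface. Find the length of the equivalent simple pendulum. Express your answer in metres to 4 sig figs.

0.6650 m

The equivalent simple-pendulum length is L_eq = I/(md), where I is about the pivot and d = 0.47500 m.
I_cm = (2/5)mR² = 0.28510 kg·m², so I = I_cm + md² = 0.28510 + 0.71275 = 0.99785 kg·m².
L_eq = 0.99785/(3.159 × 0.47500) = 0.6650 m.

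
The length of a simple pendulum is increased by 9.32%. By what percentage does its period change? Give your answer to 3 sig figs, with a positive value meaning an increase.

T ∝ √L, so T'/T = √(1.093) = 1.046.
Percentage change in T = (1.046 − 1) × 100% = 4.56%.

4.56%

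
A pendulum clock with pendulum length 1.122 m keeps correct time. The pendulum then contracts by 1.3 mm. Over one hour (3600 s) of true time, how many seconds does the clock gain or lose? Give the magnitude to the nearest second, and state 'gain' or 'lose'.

T ∝ √L, so T'/T = √(1.12070/1.122) = 0.999421.
In 3600 s of true time the clock registers 3600/0.999421 = 3602.1 s, so it gains 2 s.

gain 2 s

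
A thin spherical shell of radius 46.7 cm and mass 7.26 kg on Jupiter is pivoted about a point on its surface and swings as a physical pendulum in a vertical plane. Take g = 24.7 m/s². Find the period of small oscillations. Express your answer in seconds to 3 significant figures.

1.12 s

I_cm = (2/3)mr² = 1.056 kg·m². The pivot is at distance d = 0.467 m from the centre of mass.
By the parallel-axis theorem, I = I_cm + md² = 1.056 + 1.583 = 2.639 kg·m².
T = 2π√(I/(mgd)) = 2π√(2.639/(7.26 × 24.7 × 0.467)) = 1.12 s.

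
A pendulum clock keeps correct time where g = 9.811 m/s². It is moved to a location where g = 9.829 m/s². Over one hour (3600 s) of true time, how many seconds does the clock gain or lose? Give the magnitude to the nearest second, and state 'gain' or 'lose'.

gain 3 s

The clock's period scales as T ∝ 1/√g, so T'/T = √(9.811/9.829) = 0.999084.
In 3600 s of true time the clock registers 3600/0.999084 = 3603.3 s, so it gains 3 s.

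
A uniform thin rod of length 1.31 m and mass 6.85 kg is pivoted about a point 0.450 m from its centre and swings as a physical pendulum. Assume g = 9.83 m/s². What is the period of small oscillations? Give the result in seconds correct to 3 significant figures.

1.76 s

For a physical pendulum T = 2π√(I/(mgd)), with d = 0.4500 m from pivot to centre of mass.
I_cm = mL²/12 = 6.85 × 1.31²/12 = 0.9796 kg·m²; I = I_cm + md² = 0.9796 + 6.85 × 0.4500² = 2.367 kg·m².
T = 2π√(2.367/(6.85 × 9.83 × 0.4500)) = 1.76 s.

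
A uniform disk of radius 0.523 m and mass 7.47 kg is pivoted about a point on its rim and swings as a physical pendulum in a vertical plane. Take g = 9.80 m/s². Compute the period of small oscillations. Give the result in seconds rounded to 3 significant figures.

I_cm = ½mr² = 1.022 kg·m². The pivot is at distance d = 0.523 m from the centre of mass.
By the parallel-axis theorem, I = I_cm + md² = 1.022 + 2.043 = 3.065 kg·m².
T = 2π√(I/(mgd)) = 2π√(3.065/(7.47 × 9.80 × 0.523)) = 1.78 s.

1.78 s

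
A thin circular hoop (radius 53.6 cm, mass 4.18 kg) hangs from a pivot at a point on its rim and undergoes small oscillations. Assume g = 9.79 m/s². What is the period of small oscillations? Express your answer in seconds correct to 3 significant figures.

I_cm = mr² = 1.201 kg·m². The pivot is at distance d = 0.536 m from the centre of mass.
By the parallel-axis theorem, I = I_cm + md² = 1.201 + 1.201 = 2.402 kg·m².
T = 2π√(I/(mgd)) = 2π√(2.402/(4.18 × 9.79 × 0.536)) = 2.08 s.

2.08 s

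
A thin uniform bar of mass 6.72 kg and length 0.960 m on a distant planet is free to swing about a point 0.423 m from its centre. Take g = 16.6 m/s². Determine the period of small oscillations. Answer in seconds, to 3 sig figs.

For a physical pendulum T = 2π√(I/(mgd)), with d = 0.4230 m from pivot to centre of mass.
I_cm = mL²/12 = 6.72 × 0.960²/12 = 0.5161 kg·m²; I = I_cm + md² = 0.5161 + 6.72 × 0.4230² = 1.718 kg·m².
T = 2π√(1.718/(6.72 × 16.6 × 0.4230)) = 1.20 s.

1.20 s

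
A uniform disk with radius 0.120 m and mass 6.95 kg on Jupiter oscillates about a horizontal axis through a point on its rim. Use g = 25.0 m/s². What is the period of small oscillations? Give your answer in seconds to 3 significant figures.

I_cm = ½mr² = 0.05004 kg·m². The pivot is at distance d = 0.120 m from the centre of mass.
By the parallel-axis theorem, I = I_cm + md² = 0.05004 + 0.1001 = 0.1501 kg·m².
T = 2π√(I/(mgd)) = 2π√(0.1501/(6.95 × 25.0 × 0.120)) = 0.533 s.

0.533 s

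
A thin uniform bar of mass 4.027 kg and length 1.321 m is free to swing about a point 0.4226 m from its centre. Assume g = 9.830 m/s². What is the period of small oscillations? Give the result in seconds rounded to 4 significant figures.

1.755 s

For a physical pendulum T = 2π√(I/(mgd)), with d = 0.42260 m from pivot to centre of mass.
I_cm = mL²/12 = 4.027 × 1.321²/12 = 0.58561 kg·m²; I = I_cm + md² = 0.58561 + 4.027 × 0.42260² = 1.3048 kg·m².
T = 2π√(1.3048/(4.027 × 9.830 × 0.42260)) = 1.755 s.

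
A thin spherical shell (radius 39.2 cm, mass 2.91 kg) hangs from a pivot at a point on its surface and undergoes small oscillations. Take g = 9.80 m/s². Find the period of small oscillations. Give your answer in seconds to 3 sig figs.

1.62 s

I_cm = (2/3)mr² = 0.2981 kg·m². The pivot is at distance d = 0.392 m from the centre of mass.
By the parallel-axis theorem, I = I_cm + md² = 0.2981 + 0.4472 = 0.7453 kg·m².
T = 2π√(I/(mgd)) = 2π√(0.7453/(2.91 × 9.80 × 0.392)) = 1.62 s.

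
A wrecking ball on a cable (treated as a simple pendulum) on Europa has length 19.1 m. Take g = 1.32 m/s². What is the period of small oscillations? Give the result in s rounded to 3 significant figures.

23.9 s

T = 2π√(L/g) = 2π√(19.1/1.32) = 2π × 3.804 = 23.9 s.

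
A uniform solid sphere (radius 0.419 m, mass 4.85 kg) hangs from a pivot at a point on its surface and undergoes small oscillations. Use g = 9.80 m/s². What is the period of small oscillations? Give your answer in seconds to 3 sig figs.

1.54 s

I_cm = (2/5)mr² = 0.3406 kg·m². The pivot is at distance d = 0.419 m from the centre of mass.
By the parallel-axis theorem, I = I_cm + md² = 0.3406 + 0.8515 = 1.192 kg·m².
T = 2π√(I/(mgd)) = 2π√(1.192/(4.85 × 9.80 × 0.419)) = 1.54 s.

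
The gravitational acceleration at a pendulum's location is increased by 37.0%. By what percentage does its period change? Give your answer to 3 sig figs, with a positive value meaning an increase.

-14.6%

T ∝ 1/√g, so T'/T = 1/√(1.370) = 0.8544.
Percentage change in T = (0.8544 − 1) × 100% = -14.6%.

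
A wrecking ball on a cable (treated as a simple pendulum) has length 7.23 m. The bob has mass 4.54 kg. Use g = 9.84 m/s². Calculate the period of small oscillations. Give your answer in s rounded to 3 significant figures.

5.39 s

T = 2π√(L/g) = 2π√(7.23/9.84) = 2π × 0.8572 = 5.39 s.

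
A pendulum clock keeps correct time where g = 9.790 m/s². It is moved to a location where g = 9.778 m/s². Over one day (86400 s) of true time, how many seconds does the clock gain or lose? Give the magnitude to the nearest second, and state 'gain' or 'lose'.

The clock's period scales as T ∝ 1/√g, so T'/T = √(9.790/9.778) = 1.00061.
In 86400 s of true time the clock registers 86400/1.00061 = 86347.0 s, so it loses 53 s.

lose 53 s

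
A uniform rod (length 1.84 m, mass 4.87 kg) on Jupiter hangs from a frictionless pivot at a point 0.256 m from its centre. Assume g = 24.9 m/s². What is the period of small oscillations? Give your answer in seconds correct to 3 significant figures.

1.47 s

For a physical pendulum T = 2π√(I/(mgd)), with d = 0.2560 m from pivot to centre of mass.
I_cm = mL²/12 = 4.87 × 1.84²/12 = 1.374 kg·m²; I = I_cm + md² = 1.374 + 4.87 × 0.2560² = 1.693 kg·m².
T = 2π√(1.693/(4.87 × 24.9 × 0.2560)) = 1.47 s.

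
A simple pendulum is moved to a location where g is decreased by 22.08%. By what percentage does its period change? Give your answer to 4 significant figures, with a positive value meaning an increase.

13.29%

T ∝ 1/√g, so T'/T = 1/√(0.77920) = 1.1329.
Percentage change in T = (1.1329 − 1) × 100% = 13.29%.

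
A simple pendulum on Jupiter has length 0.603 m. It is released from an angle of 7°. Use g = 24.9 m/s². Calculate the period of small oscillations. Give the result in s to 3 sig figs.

T = 2π√(L/g) = 2π√(0.603/24.9) = 2π × 0.1556 = 0.978 s.

0.978 s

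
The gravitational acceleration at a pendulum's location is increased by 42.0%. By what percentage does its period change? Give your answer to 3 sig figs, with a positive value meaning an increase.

-16.1%

T ∝ 1/√g, so T'/T = 1/√(1.420) = 0.8392.
Percentage change in T = (0.8392 − 1) × 100% = -16.1%.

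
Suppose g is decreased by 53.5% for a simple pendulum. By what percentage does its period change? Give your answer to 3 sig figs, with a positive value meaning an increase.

T ∝ 1/√g, so T'/T = 1/√(0.4650) = 1.466.
Percentage change in T = (1.466 − 1) × 100% = 46.6%.

46.6%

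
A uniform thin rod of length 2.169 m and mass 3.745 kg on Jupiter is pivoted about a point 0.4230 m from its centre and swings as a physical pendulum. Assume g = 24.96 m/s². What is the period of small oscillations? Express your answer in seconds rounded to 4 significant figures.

1.461 s

For a physical pendulum T = 2π√(I/(mgd)), with d = 0.42300 m from pivot to centre of mass.
I_cm = mL²/12 = 3.745 × 2.169²/12 = 1.4682 kg·m²; I = I_cm + md² = 1.4682 + 3.745 × 0.42300² = 2.1383 kg·m².
T = 2π√(2.1383/(3.745 × 24.96 × 0.42300)) = 1.461 s.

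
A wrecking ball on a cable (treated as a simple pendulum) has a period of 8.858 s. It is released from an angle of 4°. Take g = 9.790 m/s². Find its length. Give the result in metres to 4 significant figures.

From T = 2π√(L/g), L = gT²/(4π²) = 9.790 × 8.8580²/(4π²) = 19.46 m.

19.46 m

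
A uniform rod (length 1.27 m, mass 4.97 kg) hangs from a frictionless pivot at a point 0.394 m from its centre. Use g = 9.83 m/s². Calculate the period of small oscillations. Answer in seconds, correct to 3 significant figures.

For a physical pendulum T = 2π√(I/(mgd)), with d = 0.3940 m from pivot to centre of mass.
I_cm = mL²/12 = 4.97 × 1.27²/12 = 0.6680 kg·m²; I = I_cm + md² = 0.6680 + 4.97 × 0.3940² = 1.440 kg·m².
T = 2π√(1.440/(4.97 × 9.83 × 0.3940)) = 1.72 s.

1.72 s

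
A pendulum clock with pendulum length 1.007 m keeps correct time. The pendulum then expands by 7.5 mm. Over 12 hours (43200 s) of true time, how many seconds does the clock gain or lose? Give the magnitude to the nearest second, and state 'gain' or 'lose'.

T ∝ √L, so T'/T = √(1.01450/1.007) = 1.00372.
In 43200 s of true time the clock registers 43200/1.00372 = 43040.0 s, so it loses 160 s.

lose 160 s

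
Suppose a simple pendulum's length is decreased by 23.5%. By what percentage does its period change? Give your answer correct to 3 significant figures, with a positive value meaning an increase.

T ∝ √L, so T'/T = √(0.7650) = 0.8746.
Percentage change in T = (0.8746 − 1) × 100% = -12.5%.

-12.5%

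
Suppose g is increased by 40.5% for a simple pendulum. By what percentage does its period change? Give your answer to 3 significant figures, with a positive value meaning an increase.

-15.6%

T ∝ 1/√g, so T'/T = 1/√(1.405) = 0.8436.
Percentage change in T = (0.8436 − 1) × 100% = -15.6%.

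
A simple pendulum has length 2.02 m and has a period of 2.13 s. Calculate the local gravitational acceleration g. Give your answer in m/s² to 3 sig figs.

17.6 m/s²

From T = 2π√(L/g), g = 4π²L/T² = 4π² × 2.02/2.130² = 17.6 m/s².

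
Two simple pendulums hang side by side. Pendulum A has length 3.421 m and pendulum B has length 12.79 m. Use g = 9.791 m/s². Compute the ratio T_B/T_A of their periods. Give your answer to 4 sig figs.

T ∝ √L, so T_B/T_A = √(L_B/L_A) = √(12.79/3.421) = 1.934.

1.934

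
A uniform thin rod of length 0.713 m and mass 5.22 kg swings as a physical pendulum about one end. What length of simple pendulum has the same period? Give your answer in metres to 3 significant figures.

0.475 m

The equivalent simple-pendulum length is L_eq = I/(md), where I is about the pivot and d = 0.3565 m.
I_cm = (1/12)mL² = 0.2211 kg·m², so I = I_cm + md² = 0.2211 + 0.6634 = 0.8846 kg·m².
L_eq = 0.8846/(5.22 × 0.3565) = 0.475 m.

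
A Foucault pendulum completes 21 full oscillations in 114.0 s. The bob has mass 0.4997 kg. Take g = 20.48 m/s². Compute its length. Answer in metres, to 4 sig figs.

15.29 m

T = 114.0/21 = 5.4286 s.
From T = 2π√(L/g), L = gT²/(4π²) = 20.48 × 5.4286²/(4π²) = 15.29 m.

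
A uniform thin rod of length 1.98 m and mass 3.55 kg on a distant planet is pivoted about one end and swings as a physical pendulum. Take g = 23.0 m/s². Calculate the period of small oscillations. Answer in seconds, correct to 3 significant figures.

1.51 s

For a physical pendulum T = 2π√(I/(mgd)), with d = 0.9900 m from pivot to centre of mass.
I_cm = mL²/12 = 3.55 × 1.98²/12 = 1.160 kg·m²; I = I_cm + md² = 1.160 + 3.55 × 0.9900² = 4.639 kg·m².
T = 2π√(4.639/(3.55 × 23.0 × 0.9900)) = 1.51 s.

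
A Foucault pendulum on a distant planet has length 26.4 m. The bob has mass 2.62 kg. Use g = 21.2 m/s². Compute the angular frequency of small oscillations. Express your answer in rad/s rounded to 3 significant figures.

0.896 rad/s

ω = √(g/L) = √(21.2/26.4) = 0.896 rad/s.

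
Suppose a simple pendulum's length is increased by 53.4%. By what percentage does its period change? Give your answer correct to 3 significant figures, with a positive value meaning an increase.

23.9%

T ∝ √L, so T'/T = √(1.534) = 1.239.
Percentage change in T = (1.239 − 1) × 100% = 23.9%.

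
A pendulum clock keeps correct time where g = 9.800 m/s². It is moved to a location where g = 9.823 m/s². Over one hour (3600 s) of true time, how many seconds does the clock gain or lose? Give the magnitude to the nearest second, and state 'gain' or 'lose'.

The clock's period scales as T ∝ 1/√g, so T'/T = √(9.800/9.823) = 0.998829.
In 3600 s of true time the clock registers 3600/0.998829 = 3604.2 s, so it gains 4 s.

gain 4 s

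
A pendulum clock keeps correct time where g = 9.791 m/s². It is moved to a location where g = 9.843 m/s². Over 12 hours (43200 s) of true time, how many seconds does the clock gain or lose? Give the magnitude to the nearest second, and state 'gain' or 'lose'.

The clock's period scales as T ∝ 1/√g, so T'/T = √(9.791/9.843) = 0.997355.
In 43200 s of true time the clock registers 43200/0.997355 = 43314.6 s, so it gains 115 s.

gain 115 s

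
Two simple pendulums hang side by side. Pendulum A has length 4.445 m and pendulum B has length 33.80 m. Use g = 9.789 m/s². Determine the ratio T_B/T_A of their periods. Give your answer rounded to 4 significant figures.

2.758

T ∝ √L, so T_B/T_A = √(L_B/L_A) = √(33.80/4.445) = 2.758.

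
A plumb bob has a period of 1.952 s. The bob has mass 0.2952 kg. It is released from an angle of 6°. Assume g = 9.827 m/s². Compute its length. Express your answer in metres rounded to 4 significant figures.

From T = 2π√(L/g), L = gT²/(4π²) = 9.827 × 1.9520²/(4π²) = 0.9485 m.

0.9485 m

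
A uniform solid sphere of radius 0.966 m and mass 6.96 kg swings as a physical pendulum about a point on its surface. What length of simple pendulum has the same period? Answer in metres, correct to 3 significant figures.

1.35 m

The equivalent simple-pendulum length is L_eq = I/(md), where I is about the pivot and d = 0.9660 m.
I_cm = (2/5)mR² = 2.598 kg·m², so I = I_cm + md² = 2.598 + 6.495 = 9.093 kg·m².
L_eq = 9.093/(6.96 × 0.9660) = 1.35 m.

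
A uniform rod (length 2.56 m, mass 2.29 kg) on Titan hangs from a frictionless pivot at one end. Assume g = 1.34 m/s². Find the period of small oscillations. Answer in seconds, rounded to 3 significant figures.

For a physical pendulum T = 2π√(I/(mgd)), with d = 1.280 m from pivot to centre of mass.
I_cm = mL²/12 = 2.29 × 2.56²/12 = 1.251 kg·m²; I = I_cm + md² = 1.251 + 2.29 × 1.280² = 5.003 kg·m².
T = 2π√(5.003/(2.29 × 1.34 × 1.280)) = 7.09 s.

7.09 s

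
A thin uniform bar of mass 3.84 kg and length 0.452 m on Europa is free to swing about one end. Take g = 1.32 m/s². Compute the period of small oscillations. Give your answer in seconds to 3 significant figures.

For a physical pendulum T = 2π√(I/(mgd)), with d = 0.2260 m from pivot to centre of mass.
I_cm = mL²/12 = 3.84 × 0.452²/12 = 0.06538 kg·m²; I = I_cm + md² = 0.06538 + 3.84 × 0.2260² = 0.2615 kg·m².
T = 2π√(0.2615/(3.84 × 1.32 × 0.2260)) = 3.00 s.

3.00 s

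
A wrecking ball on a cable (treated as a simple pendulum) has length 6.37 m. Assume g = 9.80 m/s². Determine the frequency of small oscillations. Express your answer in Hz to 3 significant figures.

T = 2π√(L/g) = 2π√(6.37/9.80) = 5.066 s, so f = 1/T = 0.197 Hz.

0.197 Hz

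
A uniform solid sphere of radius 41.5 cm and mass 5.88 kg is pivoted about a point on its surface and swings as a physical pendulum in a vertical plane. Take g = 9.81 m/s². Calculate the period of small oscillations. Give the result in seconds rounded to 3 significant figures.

1.53 s

I_cm = (2/5)mr² = 0.4051 kg·m². The pivot is at distance d = 0.415 m from the centre of mass.
By the parallel-axis theorem, I = I_cm + md² = 0.4051 + 1.013 = 1.418 kg·m².
T = 2π√(I/(mgd)) = 2π√(1.418/(5.88 × 9.81 × 0.415)) = 1.53 s.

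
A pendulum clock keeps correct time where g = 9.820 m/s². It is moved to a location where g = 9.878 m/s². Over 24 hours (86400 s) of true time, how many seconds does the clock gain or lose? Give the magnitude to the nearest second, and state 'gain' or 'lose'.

The clock's period scales as T ∝ 1/√g, so T'/T = √(9.820/9.878) = 0.997060.
In 86400 s of true time the clock registers 86400/0.997060 = 86654.8 s, so it gains 255 s.

gain 255 s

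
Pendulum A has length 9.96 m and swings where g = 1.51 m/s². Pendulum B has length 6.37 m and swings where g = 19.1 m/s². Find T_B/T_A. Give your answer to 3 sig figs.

T = 2π√(L/g), so T_B/T_A = √((L_B/g_B)/(L_A/g_A)) = √((6.37/19.1)/(9.96/1.51)) = 0.225.

0.225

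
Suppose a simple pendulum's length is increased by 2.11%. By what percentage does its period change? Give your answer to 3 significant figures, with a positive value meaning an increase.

1.05%

T ∝ √L, so T'/T = √(1.021) = 1.010.
Percentage change in T = (1.010 − 1) × 100% = 1.05%.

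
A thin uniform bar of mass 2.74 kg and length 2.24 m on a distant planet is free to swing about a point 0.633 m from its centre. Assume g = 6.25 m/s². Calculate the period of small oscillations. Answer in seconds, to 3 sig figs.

2.86 s

For a physical pendulum T = 2π√(I/(mgd)), with d = 0.6330 m from pivot to centre of mass.
I_cm = mL²/12 = 2.74 × 2.24²/12 = 1.146 kg·m²; I = I_cm + md² = 1.146 + 2.74 × 0.6330² = 2.244 kg·m².
T = 2π√(2.244/(2.74 × 6.25 × 0.6330)) = 2.86 s.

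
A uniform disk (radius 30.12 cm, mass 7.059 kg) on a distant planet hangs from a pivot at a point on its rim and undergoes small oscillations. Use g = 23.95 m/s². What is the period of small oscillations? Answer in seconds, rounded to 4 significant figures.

0.8630 s

I_cm = ½mr² = 0.32020 kg·m². The pivot is at distance d = 0.3012 m from the centre of mass.
By the parallel-axis theorem, I = I_cm + md² = 0.32020 + 0.64040 = 0.96060 kg·m².
T = 2π√(I/(mgd)) = 2π√(0.96060/(7.059 × 23.95 × 0.3012)) = 0.8630 s.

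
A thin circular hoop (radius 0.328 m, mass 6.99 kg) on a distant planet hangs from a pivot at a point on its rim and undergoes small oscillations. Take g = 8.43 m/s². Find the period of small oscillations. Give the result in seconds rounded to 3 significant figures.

1.75 s

I_cm = mr² = 0.7520 kg·m². The pivot is at distance d = 0.328 m from the centre of mass.
By the parallel-axis theorem, I = I_cm + md² = 0.7520 + 0.7520 = 1.504 kg·m².
T = 2π√(I/(mgd)) = 2π√(1.504/(6.99 × 8.43 × 0.328)) = 1.75 s.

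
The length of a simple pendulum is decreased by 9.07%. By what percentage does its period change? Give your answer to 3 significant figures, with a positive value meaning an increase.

T ∝ √L, so T'/T = √(0.9093) = 0.9536.
Percentage change in T = (0.9536 − 1) × 100% = -4.64%.

-4.64%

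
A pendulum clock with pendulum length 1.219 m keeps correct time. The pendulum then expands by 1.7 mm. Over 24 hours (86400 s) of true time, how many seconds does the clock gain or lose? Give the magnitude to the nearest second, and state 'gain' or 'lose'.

T ∝ √L, so T'/T = √(1.22070/1.219) = 1.00070.
In 86400 s of true time the clock registers 86400/1.00070 = 86339.8 s, so it loses 60 s.

lose 60 s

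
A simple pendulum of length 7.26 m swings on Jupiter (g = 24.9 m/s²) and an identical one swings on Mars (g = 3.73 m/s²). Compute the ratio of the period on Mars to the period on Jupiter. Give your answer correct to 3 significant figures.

T ∝ 1/√g, so T₂/T₁ = √(g₁/g₂) = √(24.9/3.73) = 2.58.

2.58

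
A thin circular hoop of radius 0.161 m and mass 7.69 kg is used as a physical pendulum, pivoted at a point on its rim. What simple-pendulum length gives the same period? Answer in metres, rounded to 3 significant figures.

0.322 m

The equivalent simple-pendulum length is L_eq = I/(md), where I is about the pivot and d = 0.1610 m.
I_cm = mR² = 0.1993 kg·m², so I = I_cm + md² = 0.1993 + 0.1993 = 0.3987 kg·m².
L_eq = 0.3987/(7.69 × 0.1610) = 0.322 m.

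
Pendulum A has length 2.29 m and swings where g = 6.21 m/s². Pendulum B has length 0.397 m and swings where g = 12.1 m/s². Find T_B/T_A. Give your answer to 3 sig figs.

0.298

T = 2π√(L/g), so T_B/T_A = √((L_B/g_B)/(L_A/g_A)) = √((0.397/12.1)/(2.29/6.21)) = 0.298.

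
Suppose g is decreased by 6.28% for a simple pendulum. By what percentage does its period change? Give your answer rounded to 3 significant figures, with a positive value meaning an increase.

T ∝ 1/√g, so T'/T = 1/√(0.9372) = 1.033.
Percentage change in T = (1.033 − 1) × 100% = 3.30%.

3.30%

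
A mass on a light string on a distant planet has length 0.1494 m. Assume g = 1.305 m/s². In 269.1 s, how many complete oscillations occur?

T = 2π√(L/g) = 2π√(0.1494/1.305) = 2.1259 s.
Number of complete oscillations = ⌊269.1/2.1259⌋ = ⌊126.58⌋ = 126.

126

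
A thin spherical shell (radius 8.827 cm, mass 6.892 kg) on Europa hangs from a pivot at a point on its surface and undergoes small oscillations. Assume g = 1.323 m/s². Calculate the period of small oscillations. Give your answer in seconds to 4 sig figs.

I_cm = (2/3)mr² = 0.035800 kg·m². The pivot is at distance d = 0.08827 m from the centre of mass.
By the parallel-axis theorem, I = I_cm + md² = 0.035800 + 0.053700 = 0.089499 kg·m².
T = 2π√(I/(mgd)) = 2π√(0.089499/(6.892 × 1.323 × 0.08827)) = 2.095 s.

2.095 s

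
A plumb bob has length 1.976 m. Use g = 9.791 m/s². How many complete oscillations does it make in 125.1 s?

44

T = 2π√(L/g) = 2π√(1.976/9.791) = 2.8227 s.
Number of complete oscillations = ⌊125.1/2.8227⌋ = ⌊44.320⌋ = 44.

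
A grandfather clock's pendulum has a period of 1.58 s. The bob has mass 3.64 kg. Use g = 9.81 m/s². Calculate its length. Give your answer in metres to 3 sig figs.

0.620 m

From T = 2π√(L/g), L = gT²/(4π²) = 9.81 × 1.580²/(4π²) = 0.620 m.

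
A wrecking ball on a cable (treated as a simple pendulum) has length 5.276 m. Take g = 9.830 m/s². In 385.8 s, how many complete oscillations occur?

T = 2π√(L/g) = 2π√(5.276/9.830) = 4.6032 s.
Number of complete oscillations = ⌊385.8/4.6032⌋ = ⌊83.812⌋ = 83.

83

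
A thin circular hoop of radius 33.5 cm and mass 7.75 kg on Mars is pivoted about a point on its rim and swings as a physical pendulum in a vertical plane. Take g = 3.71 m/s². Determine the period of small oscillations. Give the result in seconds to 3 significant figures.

I_cm = mr² = 0.8697 kg·m². The pivot is at distance d = 0.335 m from the centre of mass.
By the parallel-axis theorem, I = I_cm + md² = 0.8697 + 0.8697 = 1.739 kg·m².
T = 2π√(I/(mgd)) = 2π√(1.739/(7.75 × 3.71 × 0.335)) = 2.67 s.

2.67 s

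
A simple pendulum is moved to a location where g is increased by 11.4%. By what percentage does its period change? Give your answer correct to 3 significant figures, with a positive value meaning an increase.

-5.25%

T ∝ 1/√g, so T'/T = 1/√(1.114) = 0.9475.
Percentage change in T = (0.9475 − 1) × 100% = -5.25%.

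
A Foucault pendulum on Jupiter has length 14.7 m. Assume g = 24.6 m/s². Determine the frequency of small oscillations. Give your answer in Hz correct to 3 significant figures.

0.206 Hz

T = 2π√(L/g) = 2π√(14.7/24.6) = 4.857 s, so f = 1/T = 0.206 Hz.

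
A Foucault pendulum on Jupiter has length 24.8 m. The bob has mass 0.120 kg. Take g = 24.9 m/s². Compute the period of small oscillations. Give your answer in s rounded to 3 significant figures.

T = 2π√(L/g) = 2π√(24.8/24.9) = 2π × 0.9980 = 6.27 s.

6.27 s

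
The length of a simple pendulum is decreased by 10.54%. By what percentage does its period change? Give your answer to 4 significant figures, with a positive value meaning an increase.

-5.417%

T ∝ √L, so T'/T = √(0.89460) = 0.94583.
Percentage change in T = (0.94583 − 1) × 100% = -5.417%.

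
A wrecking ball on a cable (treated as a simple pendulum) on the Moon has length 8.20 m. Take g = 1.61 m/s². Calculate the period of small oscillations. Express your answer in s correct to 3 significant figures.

14.2 s

T = 2π√(L/g) = 2π√(8.20/1.61) = 2π × 2.257 = 14.2 s.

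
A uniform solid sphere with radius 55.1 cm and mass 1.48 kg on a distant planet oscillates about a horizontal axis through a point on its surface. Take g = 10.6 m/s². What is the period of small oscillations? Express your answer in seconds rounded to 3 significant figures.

I_cm = (2/5)mr² = 0.1797 kg·m². The pivot is at distance d = 0.551 m from the centre of mass.
By the parallel-axis theorem, I = I_cm + md² = 0.1797 + 0.4493 = 0.6291 kg·m².
T = 2π√(I/(mgd)) = 2π√(0.6291/(1.48 × 10.6 × 0.551)) = 1.69 s.

1.69 s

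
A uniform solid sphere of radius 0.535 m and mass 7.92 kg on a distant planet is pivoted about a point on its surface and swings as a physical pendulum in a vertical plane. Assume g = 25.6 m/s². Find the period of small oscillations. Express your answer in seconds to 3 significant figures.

1.07 s

I_cm = (2/5)mr² = 0.9068 kg·m². The pivot is at distance d = 0.535 m from the centre of mass.
By the parallel-axis theorem, I = I_cm + md² = 0.9068 + 2.267 = 3.174 kg·m².
T = 2π√(I/(mgd)) = 2π√(3.174/(7.92 × 25.6 × 0.535)) = 1.07 s.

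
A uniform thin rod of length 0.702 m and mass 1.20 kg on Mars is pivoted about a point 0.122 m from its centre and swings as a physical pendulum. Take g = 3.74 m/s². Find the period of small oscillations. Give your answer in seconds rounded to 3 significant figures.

For a physical pendulum T = 2π√(I/(mgd)), with d = 0.1220 m from pivot to centre of mass.
I_cm = mL²/12 = 1.20 × 0.702²/12 = 0.04928 kg·m²; I = I_cm + md² = 0.04928 + 1.20 × 0.1220² = 0.06714 kg·m².
T = 2π√(0.06714/(1.20 × 3.74 × 0.1220)) = 2.20 s.

2.20 s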